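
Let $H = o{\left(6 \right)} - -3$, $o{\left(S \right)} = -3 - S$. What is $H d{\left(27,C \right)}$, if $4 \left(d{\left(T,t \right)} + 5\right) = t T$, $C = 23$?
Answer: $- \frac{1803}{2} \approx -901.5$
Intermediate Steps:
$d{\left(T,t \right)} = -5 + \frac{T t}{4}$ ($d{\left(T,t \right)} = -5 + \frac{t T}{4} = -5 + \frac{T t}{4}$)
$H = -6$ ($H = \left(-3 - 6\right) - -3 = \left(-3 - 6\right) + 3 = -9 + 3 = -6$)
$H d{\left(27,C \right)} = - 6 \left(-5 + \frac{1}{4} \cdot 27 \cdot 23\right) = - 6 \left(-5 + \frac{621}{4}\right) = \left(-6\right) \frac{601}{4} = - \frac{1803}{2}$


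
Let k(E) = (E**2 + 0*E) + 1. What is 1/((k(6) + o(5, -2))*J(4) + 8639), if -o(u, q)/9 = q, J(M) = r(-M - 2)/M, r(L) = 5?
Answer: 4/34831 ≈ 0.00011484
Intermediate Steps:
J(M) = 5/M
o(u, q) = -9*q
k(E) = 1 + E**2 (k(E) = (E**2 + 0) + 1 = E**2 + 1 = 1 + E**2)
1/((k(6) + o(5, -2))*J(4) + 8639) = 1/(((1 + 6**2) - 9*(-2))*(5/4) + 8639) = 1/(((1 + 36) + 18)*(5*(1/4)) + 8639) = 1/((37 + 18)*(5/4) + 8639) = 1/(55*(5/4) + 8639) = 1/(275/4 + 8639) = 1/(34831/4) = 4/34831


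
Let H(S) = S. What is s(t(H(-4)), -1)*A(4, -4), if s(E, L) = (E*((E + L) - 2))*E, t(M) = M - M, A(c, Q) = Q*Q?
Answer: 0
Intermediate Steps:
A(c, Q) = Q²
t(M) = 0
s(E, L) = E²*(-2 + E + L) (s(E, L) = (E*(-2 + E + L))*E = E²*(-2 + E + L))
s(t(H(-4)), -1)*A(4, -4) = (0²*(-2 + 0 - 1))*(-4)² = (0*(-3))*16 = 0*16 = 0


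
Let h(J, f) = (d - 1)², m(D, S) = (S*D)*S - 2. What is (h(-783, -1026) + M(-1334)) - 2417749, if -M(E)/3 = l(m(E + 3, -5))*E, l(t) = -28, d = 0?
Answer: -2529804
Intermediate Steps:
m(D, S) = -2 + D*S² (m(D, S) = (D*S)*S - 2 = D*S² - 2 = -2 + D*S²)
M(E) = 84*E (M(E) = -(-84)*E = 84*E)
h(J, f) = 1 (h(J, f) = (0 - 1)² = (-1)² = 1)
(h(-783, -1026) + M(-1334)) - 2417749 = (1 + 84*(-1334)) - 2417749 = (1 - 112056) - 2417749 = -112055 - 2417749 = -2529804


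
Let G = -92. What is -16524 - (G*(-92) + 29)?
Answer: -25017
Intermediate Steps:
-16524 - (G*(-92) + 29) = -16524 - (-92*(-92) + 29) = -16524 - (8464 + 29) = -16524 - 1*8493 = -16524 - 8493 = -25017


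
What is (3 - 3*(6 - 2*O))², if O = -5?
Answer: 2025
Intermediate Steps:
(3 - 3*(6 - 2*O))² = (3 - 3*(6 - 2*(-5)))² = (3 - 3*(6 + 10))² = (3 - 3*16)² = (3 - 48)² = (-45)² = 2025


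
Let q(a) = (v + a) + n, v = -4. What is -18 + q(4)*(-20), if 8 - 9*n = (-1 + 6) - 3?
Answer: -94/3 ≈ -31.333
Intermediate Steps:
n = ⅔ (n = 8/9 - ((-1 + 6) - 3)/9 = 8/9 - (5 - 3)/9 = 8/9 - ⅑*2 = 8/9 - 2/9 = ⅔ ≈ 0.66667)
q(a) = -10/3 + a (q(a) = (-4 + a) + ⅔ = -10/3 + a)
-18 + q(4)*(-20) = -18 + (-10/3 + 4)*(-20) = -18 + (⅔)*(-20) = -18 - 40/3 = -94/3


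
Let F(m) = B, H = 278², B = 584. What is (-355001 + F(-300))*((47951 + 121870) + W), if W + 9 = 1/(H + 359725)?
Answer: -26301063105638853/437009 ≈ -6.0184e+10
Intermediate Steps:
H = 77284
F(m) = 584
W = -3933080/437009 (W = -9 + 1/(77284 + 359725) = -9 + 1/437009 = -3933080/437009 ≈ -9.0000)
(-355001 + F(-300))*((47951 + 121870) + W) = (-355001 + 584)*((47951 + 121870) - 3933080/437009) = -354417*(169821 - 3933080/437009) = -354417*74209372309/437009 = -26301063105638853/437009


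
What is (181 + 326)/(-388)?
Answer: -507/388 ≈ -1.3067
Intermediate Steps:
(181 + 326)/(-388) = 507*(-1/388) = -507/388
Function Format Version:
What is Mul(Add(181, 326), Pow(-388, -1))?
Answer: Rational(-507, 388) ≈ -1.3067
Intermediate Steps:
Mul(Add(181, 326), Pow(-388, -1)) = Mul(507, Rational(-1, 388)) = Rational(-507, 388)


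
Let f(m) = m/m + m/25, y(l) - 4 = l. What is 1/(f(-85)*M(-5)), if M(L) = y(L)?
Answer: 5/12 ≈ 0.41667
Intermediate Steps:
y(l) = 4 + l
M(L) = 4 + L
f(m) = 1 + m/25 (f(m) = 1 + m*(1/25) = 1 + m/25)
1/(f(-85)*M(-5)) = 1/((1 + (1/25)*(-85))*(4 - 5)) = 1/((1 - 17/5)*(-1)) = 1/(-12/5*(-1)) = 1/(12/5) = 5/12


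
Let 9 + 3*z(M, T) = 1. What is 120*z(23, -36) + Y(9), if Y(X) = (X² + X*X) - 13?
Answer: -171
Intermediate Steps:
z(M, T) = -8/3 (z(M, T) = -3 + (⅓)*1 = -3 + ⅓ = -8/3)
Y(X) = -13 + 2*X² (Y(X) = (X² + X²) - 13 = 2*X² - 13 = -13 + 2*X²)
120*z(23, -36) + Y(9) = 120*(-8/3) + (-13 + 2*9²) = -320 + (-13 + 2*81) = -320 + (-13 + 162) = -320 + 149 = -171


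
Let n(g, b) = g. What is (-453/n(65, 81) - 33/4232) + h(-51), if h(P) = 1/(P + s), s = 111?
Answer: -5743969/825240 ≈ -6.9604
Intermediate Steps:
h(P) = 1/(111 + P) (h(P) = 1/(P + 111) = 1/(111 + P))
(-453/n(65, 81) - 33/4232) + h(-51) = (-453/65 - 33/4232) + 1/(111 - 51) = (-453*1/65 - 33*1/4232) + 1/60 = (-453/65 - 33/4232) + 1/60 = -1919241/275080 + 1/60 = -5743969/825240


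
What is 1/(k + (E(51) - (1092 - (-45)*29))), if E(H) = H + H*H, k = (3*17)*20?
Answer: 1/1275 ≈ 0.00078431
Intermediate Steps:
k = 1020 (k = 51*20 = 1020)
E(H) = H + H**2
1/(k + (E(51) - (1092 - (-45)*29))) = 1/(1020 + (51*(1 + 51) - (1092 - (-45)*29))) = 1/(1020 + (51*52 - (1092 - 1*(-1305)))) = 1/(1020 + (2652 - (1092 + 1305))) = 1/(1020 + (2652 - 1*2397)) = 1/(1020 + (2652 - 2397)) = 1/(1020 + 255) = 1/1275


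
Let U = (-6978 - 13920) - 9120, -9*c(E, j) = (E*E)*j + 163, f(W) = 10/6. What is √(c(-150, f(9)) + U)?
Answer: 5*I*√12313/3 ≈ 184.94*I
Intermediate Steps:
f(W) = 5/3 (f(W) = 10*(⅙) = 5/3)
c(E, j) = -163/9 - j*E²/9 (c(E, j) = -((E*E)*j + 163)/9 = -(E²*j + 163)/9 = -(j*E² + 163)/9 = -(163 + j*E²)/9 = -163/9 - j*E²/9)
U = -30018 (U = -20898 - 9120 = -30018)
√(c(-150, f(9)) + U) = √((-163/9 - ⅑*5/3*(-150)²) - 30018) = √((-163/9 - ⅑*5/3*22500) - 30018) = √((-163/9 - 12500/3) - 30018) = √(-37663/9 - 30018) = √(-307825/9) = 5*I*√12313/3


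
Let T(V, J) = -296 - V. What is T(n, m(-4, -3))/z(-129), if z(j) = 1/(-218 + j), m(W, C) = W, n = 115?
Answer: 142617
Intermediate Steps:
T(n, m(-4, -3))/z(-129) = (-296 - 1*115)/(1/(-218 - 129)) = (-296 - 115)/(1/(-347)) = -411/(-1/347) = -411*(-347) = 142617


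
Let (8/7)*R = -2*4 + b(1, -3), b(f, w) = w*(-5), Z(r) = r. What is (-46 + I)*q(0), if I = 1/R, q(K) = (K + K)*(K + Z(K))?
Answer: 0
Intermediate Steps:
b(f, w) = -5*w
R = 49/8 (R = 7*(-2*4 - 5*(-3))/8 = 7*(-8 + 15)/8 = (7/8)*7 = 49/8 ≈ 6.1250)
q(K) = 4*K**2 (q(K) = (K + K)*(K + K) = (2*K)*(2*K) = 4*K**2)
I = 8/49 (I = 1/(49/8) = 8/49 ≈ 0.16327)
(-46 + I)*q(0) = (-46 + 8/49)*(4*0**2) = -8984*0/49 = -2246/49*0 = 0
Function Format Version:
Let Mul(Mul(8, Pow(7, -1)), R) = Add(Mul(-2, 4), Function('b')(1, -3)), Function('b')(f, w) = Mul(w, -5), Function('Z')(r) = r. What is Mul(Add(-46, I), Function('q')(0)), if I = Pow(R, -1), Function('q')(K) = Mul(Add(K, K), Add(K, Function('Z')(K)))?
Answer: 0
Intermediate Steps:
Function('b')(f, w) = Mul(-5, w)
R = Rational(49, 8) (R = Mul(Rational(7, 8), Add(Mul(-2, 4), Mul(-5, -3))) = Mul(Rational(7, 8), Add(-8, 15)) = Mul(Rational(7, 8), 7) = Rational(49, 8) ≈ 6.1250)
Function('q')(K) = Mul(4, Pow(K, 2)) (Function('q')(K) = Mul(Add(K, K), Add(K, K)) = Mul(Mul(2, K), Mul(2, K)) = Mul(4, Pow(K, 2)))
I = Rational(8, 49) (I = Pow(Rational(49, 8), -1) = Rational(8, 49) ≈ 0.16327)
Mul(Add(-46, I), Function('q')(0)) = Mul(Add(-46, Rational(8, 49)), Mul(4, Pow(0, 2))) = Mul(Rational(-2246, 49), Mul(4, 0)) = Mul(Rational(-2246, 49), 0) = 0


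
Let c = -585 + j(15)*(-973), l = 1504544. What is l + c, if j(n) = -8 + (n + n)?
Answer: 1482553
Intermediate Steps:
j(n) = -8 + 2*n
c = -21991 (c = -585 + (-8 + 2*15)*(-973) = -585 + (-8 + 30)*(-973) = -585 + 22*(-973) = -585 - 21406 = -21991)
l + c = 1504544 - 21991 = 1482553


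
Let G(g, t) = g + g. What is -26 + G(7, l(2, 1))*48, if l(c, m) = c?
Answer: 646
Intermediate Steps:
G(g, t) = 2*g
-26 + G(7, l(2, 1))*48 = -26 + (2*7)*48 = -26 + 14*48 = -26 + 672 = 646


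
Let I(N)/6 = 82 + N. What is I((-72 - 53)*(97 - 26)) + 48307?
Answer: -4451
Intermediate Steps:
I(N) = 492 + 6*N (I(N) = 6*(82 + N) = 492 + 6*N)
I((-72 - 53)*(97 - 26)) + 48307 = (492 + 6*((-72 - 53)*(97 - 26))) + 48307 = (492 + 6*(-125*71)) + 48307 = (492 + 6*(-8875)) + 48307 = (492 - 53250) + 48307 = -52758 + 48307 = -4451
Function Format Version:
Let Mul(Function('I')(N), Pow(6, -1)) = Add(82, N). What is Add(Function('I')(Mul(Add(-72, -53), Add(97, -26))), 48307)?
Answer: -4451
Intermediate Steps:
Function('I')(N) = Add(492, Mul(6, N)) (Function('I')(N) = Mul(6, Add(82, N)) = Add(492, Mul(6, N)))
Add(Function('I')(Mul(Add(-72, -53), Add(97, -26))), 48307) = Add(Add(492, Mul(6, Mul(Add(-72, -53), Add(97, -26)))), 48307) = Add(Add(492, Mul(6, Mul(-125, 71))), 48307) = Add(Add(492, Mul(6, -8875)), 48307) = Add(Add(492, -53250), 48307) = Add(-52758, 48307) = -4451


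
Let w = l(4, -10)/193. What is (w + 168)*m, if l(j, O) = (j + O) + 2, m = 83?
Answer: 2690860/193 ≈ 13942.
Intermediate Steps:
l(j, O) = 2 + O + j (l(j, O) = (O + j) + 2 = 2 + O + j)
w = -4/193 (w = (2 - 10 + 4)/193 = -4*1/193 = -4/193 ≈ -0.020725)
(w + 168)*m = (-4/193 + 168)*83 = (32420/193)*83 = 2690860/193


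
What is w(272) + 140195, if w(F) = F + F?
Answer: 140739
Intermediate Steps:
w(F) = 2*F
w(272) + 140195 = 2*272 + 140195 = 544 + 140195 = 140739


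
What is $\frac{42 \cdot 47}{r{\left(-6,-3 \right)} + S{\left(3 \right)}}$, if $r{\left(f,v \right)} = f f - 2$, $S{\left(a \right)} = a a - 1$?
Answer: $47$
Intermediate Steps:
$S{\left(a \right)} = -1 + a^{2}$ ($S{\left(a \right)} = a^{2} - 1 = -1 + a^{2}$)
$r{\left(f,v \right)} = -2 + f^{2}$ ($r{\left(f,v \right)} = f^{2} - 2 = -2 + f^{2}$)
$\frac{42 \cdot 47}{r{\left(-6,-3 \right)} + S{\left(3 \right)}} = \frac{42 \cdot 47}{\left(-2 + \left(-6\right)^{2}\right) - \left(1 - 3^{2}\right)} = \frac{1974}{\left(-2 + 36\right) + \left(-1 + 9\right)} = \frac{1974}{34 + 8} = \frac{1974}{42} = 1974 \cdot \frac{1}{42} = 47$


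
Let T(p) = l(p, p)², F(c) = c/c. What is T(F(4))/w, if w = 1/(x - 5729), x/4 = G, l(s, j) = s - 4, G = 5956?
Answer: 162855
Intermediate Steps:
F(c) = 1
l(s, j) = -4 + s
x = 23824 (x = 4*5956 = 23824)
T(p) = (-4 + p)²
w = 1/18095 (w = 1/(23824 - 5729) = 1/18095 ≈ 5.5264e-5)
T(F(4))/w = (-4 + 1)²/(1/18095) = (-3)²*18095 = 9*18095 = 162855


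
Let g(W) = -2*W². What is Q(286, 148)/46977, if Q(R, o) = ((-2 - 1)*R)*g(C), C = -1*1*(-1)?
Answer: 572/15659 ≈ 0.036529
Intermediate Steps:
C = 1 (C = -1*(-1) = 1)
Q(R, o) = 6*R (Q(R, o) = ((-2 - 1)*R)*(-2*1²) = (-3*R)*(-2*1) = -3*R*(-2) = 6*R)
Q(286, 148)/46977 = (6*286)/46977 = 1716*(1/46977) = 572/15659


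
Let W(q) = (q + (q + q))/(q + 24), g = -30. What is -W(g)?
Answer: -15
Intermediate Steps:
W(q) = 3*q/(24 + q) (W(q) = (q + 2*q)/(24 + q) = (3*q)/(24 + q) = 3*q/(24 + q))
-W(g) = -3*(-30)/(24 - 30) = -3*(-30)/(-6) = -3*(-30)*(-1)/6 = -1*15 = -15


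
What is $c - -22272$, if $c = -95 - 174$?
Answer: $22003$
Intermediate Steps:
$c = -269$ ($c = -95 - 174 = -269$)
$c - -22272 = -269 - -22272 = -269 + 22272 = 22003$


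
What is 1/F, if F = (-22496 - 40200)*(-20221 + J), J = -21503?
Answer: 1/2615927904 ≈ 3.8227e-10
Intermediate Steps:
F = 2615927904 (F = (-22496 - 40200)*(-20221 - 21503) = -62696*(-41724) = 2615927904)
1/F = 1/2615927904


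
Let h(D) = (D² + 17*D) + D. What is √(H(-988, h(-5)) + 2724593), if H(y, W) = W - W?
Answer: √2724593 ≈ 1650.6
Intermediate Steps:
h(D) = D² + 18*D
H(y, W) = 0
√(H(-988, h(-5)) + 2724593) = √(0 + 2724593) = √2724593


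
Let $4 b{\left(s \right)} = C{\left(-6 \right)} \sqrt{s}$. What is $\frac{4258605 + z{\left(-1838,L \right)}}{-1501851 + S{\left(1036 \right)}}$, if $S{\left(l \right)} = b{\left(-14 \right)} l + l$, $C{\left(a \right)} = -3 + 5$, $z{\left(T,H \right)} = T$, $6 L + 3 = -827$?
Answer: $- \frac{6388619765105}{2252449420761} - \frac{2205005306 i \sqrt{14}}{2252449420761} \approx -2.8363 - 0.0036628 i$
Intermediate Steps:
$L = - \frac{415}{3}$ ($L = - \frac{1}{2} + \frac{1}{6} \left(-827\right) = - \frac{1}{2} - \frac{827}{6} = - \frac{415}{3} \approx -138.33$)
$C{\left(a \right)} = 2$
$b{\left(s \right)} = \frac{\sqrt{s}}{2}$ ($b{\left(s \right)} = \frac{2 \sqrt{s}}{4} = \frac{\sqrt{s}}{2}$)
$S{\left(l \right)} = l + \frac{i l \sqrt{14}}{2}$ ($S{\left(l \right)} = \frac{\sqrt{-14}}{2} l + l = \frac{i \sqrt{14}}{2} l + l = \frac{i l \sqrt{14}}{2} + l = l + \frac{i l \sqrt{14}}{2}$)
$\frac{4258605 + z{\left(-1838,L \right)}}{-1501851 + S{\left(1036 \right)}} = \frac{4258605 - 1838}{-1501851 + \frac{1}{2} \cdot 1036 \left(2 + i \sqrt{14}\right)} = \frac{4256767}{-1501851 + \left(1036 + 518 i \sqrt{14}\right)} = \frac{4256767}{-1500815 + 518 i \sqrt{14}}$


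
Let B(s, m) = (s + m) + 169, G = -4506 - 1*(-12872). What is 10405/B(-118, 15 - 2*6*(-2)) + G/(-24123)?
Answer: 16683125/144738 ≈ 115.26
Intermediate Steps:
G = 8366 (G = -4506 + 12872 = 8366)
B(s, m) = 169 + m + s (B(s, m) = (m + s) + 169 = 169 + m + s)
10405/B(-118, 15 - 2*6*(-2)) + G/(-24123) = 10405/(169 + (15 - 2*6*(-2)) - 118) + 8366/(-24123) = 10405/(169 + (15 - 12*(-2)) - 118) + 8366*(-1/24123) = 10405/(169 + (15 - 1*(-24)) - 118) - 8366/24123 = 10405/(169 + (15 + 24) - 118) - 8366/24123 = 10405/(169 + 39 - 118) - 8366/24123 = 10405/90 - 8366/24123 = 10405*(1/90) - 8366/24123 = 2081/18 - 8366/24123 = 16683125/144738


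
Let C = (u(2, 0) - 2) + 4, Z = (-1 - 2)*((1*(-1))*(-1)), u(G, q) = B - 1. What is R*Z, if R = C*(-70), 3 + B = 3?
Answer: 210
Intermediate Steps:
B = 0 (B = -3 + 3 = 0)
u(G, q) = -1 (u(G, q) = 0 - 1 = -1)
Z = -3 (Z = -(-3)*(-1) = -3*1 = -3)
C = 1 (C = (-1 - 2) + 4 = -3 + 4 = 1)
R = -70 (R = 1*(-70) = -70)
R*Z = -70*(-3) = 210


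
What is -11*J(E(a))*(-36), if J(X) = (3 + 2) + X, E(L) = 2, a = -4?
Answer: 2772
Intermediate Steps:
J(X) = 5 + X
-11*J(E(a))*(-36) = -11*(5 + 2)*(-36) = -11*7*(-36) = -77*(-36) = 2772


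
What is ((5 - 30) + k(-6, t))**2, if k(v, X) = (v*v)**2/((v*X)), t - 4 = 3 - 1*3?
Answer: 6241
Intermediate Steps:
t = 4 (t = 4 + (3 - 1*3) = 4 + (3 - 3) = 4 + 0 = 4)
k(v, X) = v**3/X (k(v, X) = (v**2)**2/((X*v)) = v**4*(1/(X*v)) = v**3/X)
((5 - 30) + k(-6, t))**2 = ((5 - 30) + (-6)**3/4)**2 = (-25 + (1/4)*(-216))**2 = (-25 - 54)**2 = (-79)**2 = 6241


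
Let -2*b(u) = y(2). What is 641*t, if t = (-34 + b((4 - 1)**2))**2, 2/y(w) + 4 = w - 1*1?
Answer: 6538841/9 ≈ 7.2654e+5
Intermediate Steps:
y(w) = 2/(-5 + w) (y(w) = 2/(-4 + (w - 1*1)) = 2/(-4 + (w - 1)) = 2/(-4 + (-1 + w)) = 2/(-5 + w))
b(u) = 1/3 (b(u) = -1/(-5 + 2) = -1/(-3) = -(-1)/3 = -1/2*(-2/3) = 1/3)
t = 10201/9 (t = (-34 + 1/3)**2 = (-101/3)**2 = 10201/9 ≈ 1133.4)
641*t = 641*(10201/9) = 6538841/9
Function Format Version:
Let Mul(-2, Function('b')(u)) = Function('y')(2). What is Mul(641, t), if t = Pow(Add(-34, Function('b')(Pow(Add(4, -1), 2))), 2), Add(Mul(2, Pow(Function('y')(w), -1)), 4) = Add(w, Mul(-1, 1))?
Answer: Rational(6538841, 9) ≈ 7.2654e+5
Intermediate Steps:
Function('y')(w) = Mul(2, Pow(Add(-5, w), -1)) (Function('y')(w) = Mul(2, Pow(Add(-4, Add(w, Mul(-1, 1))), -1)) = Mul(2, Pow(Add(-4, Add(w, -1)), -1)) = Mul(2, Pow(Add(-4, Add(-1, w)), -1)) = Mul(2, Pow(Add(-5, w), -1)))
Function('b')(u) = Rational(1, 3) (Function('b')(u) = Mul(Rational(-1, 2), Mul(2, Pow(Add(-5, 2), -1))) = Mul(Rational(-1, 2), Mul(2, Pow(-3, -1))) = Mul(Rational(-1, 2), Mul(2, Rational(-1, 3))) = Mul(Rational(-1, 2), Rational(-2, 3)) = Rational(1, 3))
t = Rational(10201, 9) (t = Pow(Add(-34, Rational(1, 3)), 2) = Pow(Rational(-101, 3), 2) = Rational(10201, 9) ≈ 1133.4)
Mul(641, t) = Mul(641, Rational(10201, 9)) = Rational(6538841, 9)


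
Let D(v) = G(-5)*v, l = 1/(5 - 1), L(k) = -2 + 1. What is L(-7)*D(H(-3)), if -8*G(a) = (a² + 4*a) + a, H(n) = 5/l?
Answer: 0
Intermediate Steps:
L(k) = -1
l = ¼ (l = 1/4 = ¼ ≈ 0.25000)
H(n) = 20 (H(n) = 5/(¼) = 5*4 = 20)
G(a) = -5*a/8 - a²/8 (G(a) = -((a² + 4*a) + a)/8 = -(a² + 5*a)/8 = -5*a/8 - a²/8)
D(v) = 0 (D(v) = (-⅛*(-5)*(5 - 5))*v = (-⅛*(-5)*0)*v = 0*v = 0)
L(-7)*D(H(-3)) = -1*0 = 0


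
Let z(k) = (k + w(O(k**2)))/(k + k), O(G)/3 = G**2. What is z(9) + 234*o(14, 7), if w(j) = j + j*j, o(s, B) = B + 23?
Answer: 43062949/2 ≈ 2.1531e+7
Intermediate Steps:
O(G) = 3*G**2
o(s, B) = 23 + B
w(j) = j + j**2
z(k) = (k + 3*k**4*(1 + 3*k**4))/(2*k) (z(k) = (k + (3*(k**2)**2)*(1 + 3*(k**2)**2))/(k + k) = (k + (3*k**4)*(1 + 3*k**4))/((2*k)) = (k + 3*k**4*(1 + 3*k**4))*(1/(2*k)) = (k + 3*k**4*(1 + 3*k**4))/(2*k))
z(9) + 234*o(14, 7) = (1/2 + (3/2)*9**3 + (9/2)*9**7) + 234*(23 + 7) = (1/2 + (3/2)*729 + (9/2)*4782969) + 234*30 = (1/2 + 2187/2 + 43046721/2) + 7020 = 43048909/2 + 7020 = 43062949/2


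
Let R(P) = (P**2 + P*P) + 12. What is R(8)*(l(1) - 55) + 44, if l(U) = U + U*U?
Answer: -7376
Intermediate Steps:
l(U) = U + U**2
R(P) = 12 + 2*P**2 (R(P) = (P**2 + P**2) + 12 = 2*P**2 + 12 = 12 + 2*P**2)
R(8)*(l(1) - 55) + 44 = (12 + 2*8**2)*(1*(1 + 1) - 55) + 44 = (12 + 2*64)*(1*2 - 55) + 44 = (12 + 128)*(2 - 55) + 44 = 140*(-53) + 44 = -7420 + 44 = -7376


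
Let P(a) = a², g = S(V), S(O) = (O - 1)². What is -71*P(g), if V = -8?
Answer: -465831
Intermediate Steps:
S(O) = (-1 + O)²
g = 81 (g = (-1 - 8)² = (-9)² = 81)
-71*P(g) = -71*81² = -71*6561 = -465831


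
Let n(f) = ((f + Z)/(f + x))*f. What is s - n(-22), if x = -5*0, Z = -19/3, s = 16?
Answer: 133/3 ≈ 44.333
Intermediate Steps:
Z = -19/3 (Z = -19*⅓ = -19/3 ≈ -6.3333)
x = 0
n(f) = -19/3 + f (n(f) = ((f - 19/3)/(f + 0))*f = ((-19/3 + f)/f)*f = -19/3 + f)
s - n(-22) = 16 - (-19/3 - 22) = 16 - 1*(-85/3) = 16 + 85/3 = 133/3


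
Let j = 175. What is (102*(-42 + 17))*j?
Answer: -446250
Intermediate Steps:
(102*(-42 + 17))*j = (102*(-42 + 17))*175 = (102*(-25))*175 = -2550*175 = -446250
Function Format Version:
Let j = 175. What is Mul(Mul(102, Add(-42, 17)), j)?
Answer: -446250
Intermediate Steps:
Mul(Mul(102, Add(-42, 17)), j) = Mul(Mul(102, Add(-42, 17)), 175) = Mul(Mul(102, -25), 175) = Mul(-2550, 175) = -446250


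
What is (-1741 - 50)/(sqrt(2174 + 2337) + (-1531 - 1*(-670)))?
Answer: 1542051/736810 + 1791*sqrt(4511)/736810 ≈ 2.2561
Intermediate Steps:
(-1741 - 50)/(sqrt(2174 + 2337) + (-1531 - 1*(-670))) = -1791/(sqrt(4511) + (-1531 + 670)) = -1791/(sqrt(4511) - 861) = -1791/(-861 + sqrt(4511))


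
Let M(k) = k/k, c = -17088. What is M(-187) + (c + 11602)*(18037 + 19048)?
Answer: -203448309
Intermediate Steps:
M(k) = 1
M(-187) + (c + 11602)*(18037 + 19048) = 1 + (-17088 + 11602)*(18037 + 19048) = 1 - 5486*37085 = 1 - 203448310 = -203448309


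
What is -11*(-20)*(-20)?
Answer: -4400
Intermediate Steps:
-11*(-20)*(-20) = 220*(-20) = -4400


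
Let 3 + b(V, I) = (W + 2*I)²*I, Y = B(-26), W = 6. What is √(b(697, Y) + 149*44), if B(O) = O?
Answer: I*√48463 ≈ 220.14*I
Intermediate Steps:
Y = -26
b(V, I) = -3 + I*(6 + 2*I)² (b(V, I) = -3 + (6 + 2*I)²*I = -3 + I*(6 + 2*I)²)
√(b(697, Y) + 149*44) = √((-3 + 4*(-26)*(3 - 26)²) + 149*44) = √((-3 + 4*(-26)*(-23)²) + 6556) = √((-3 + 4*(-26)*529) + 6556) = √((-3 - 55016) + 6556) = √(-55019 + 6556) = √(-48463) = I*√48463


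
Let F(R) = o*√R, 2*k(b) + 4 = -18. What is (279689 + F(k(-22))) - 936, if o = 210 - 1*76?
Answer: 278753 + 134*I*√11 ≈ 2.7875e+5 + 444.43*I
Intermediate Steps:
k(b) = -11 (k(b) = -2 + (½)*(-18) = -2 - 9 = -11)
o = 134 (o = 210 - 76 = 134)
F(R) = 134*√R
(279689 + F(k(-22))) - 936 = (279689 + 134*√(-11)) - 936 = (279689 + 134*(I*√11)) - 936 = (279689 + 134*I*√11) - 936 = 278753 + 134*I*√11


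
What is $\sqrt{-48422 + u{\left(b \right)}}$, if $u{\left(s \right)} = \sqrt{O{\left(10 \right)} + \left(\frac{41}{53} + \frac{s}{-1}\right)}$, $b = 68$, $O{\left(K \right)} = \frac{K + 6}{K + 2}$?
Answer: $\frac{\sqrt{-1224156582 + 159 i \sqrt{1665843}}}{159} \approx 0.018445 + 220.05 i$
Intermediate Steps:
$O{\left(K \right)} = \frac{6 + K}{2 + K}$
$u{\left(s \right)} = \sqrt{\frac{335}{159} - s}$ ($u{\left(s \right)} = \sqrt{\frac{6 + 10}{2 + 10} + \left(\frac{41}{53} + \frac{s}{-1}\right)} = \sqrt{\frac{1}{12} \cdot 16 + \left(41 \cdot \frac{1}{53} + s \left(-1\right)\right)} = \sqrt{\frac{1}{12} \cdot 16 - \left(- \frac{41}{53} + s\right)} = \sqrt{\frac{4}{3} - \left(- \frac{41}{53} + s\right)} = \sqrt{\frac{335}{159} - s}$)
$\sqrt{-48422 + u{\left(b \right)}} = \sqrt{-48422 + \frac{\sqrt{53265 - 1719108}}{159}} = \sqrt{-48422 + \frac{\sqrt{-1665843}}{159}} = \sqrt{-48422 + \frac{i \sqrt{1665843}}{159}}$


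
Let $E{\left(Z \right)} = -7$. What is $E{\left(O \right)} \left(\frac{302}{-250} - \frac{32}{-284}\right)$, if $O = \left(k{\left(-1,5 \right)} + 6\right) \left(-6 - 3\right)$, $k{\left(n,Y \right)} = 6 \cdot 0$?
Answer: $\frac{68047}{8875} \approx 7.6673$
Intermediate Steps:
$k{\left(n,Y \right)} = 0$
$O = -54$ ($O = \left(0 + 6\right) \left(-6 - 3\right) = 6 \left(-9\right) = -54$)
$E{\left(O \right)} \left(\frac{302}{-250} - \frac{32}{-284}\right) = - 7 \left(\frac{302}{-250} - \frac{32}{-284}\right) = - 7 \left(302 \left(- \frac{1}{250}\right) - - \frac{8}{71}\right) = - 7 \left(- \frac{151}{125} + \frac{8}{71}\right) = \left(-7\right) \left(- \frac{9721}{8875}\right) = \frac{68047}{8875}$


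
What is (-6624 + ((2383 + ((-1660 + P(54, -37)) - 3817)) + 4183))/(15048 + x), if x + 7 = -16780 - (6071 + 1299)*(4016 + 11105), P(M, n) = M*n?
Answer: 7533/111443509 ≈ 6.7595e-5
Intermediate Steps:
x = -111458557 (x = -7 + (-16780 - (6071 + 1299)*(4016 + 11105)) = -7 + (-16780 - 7370*15121) = -7 + (-16780 - 1*111441770) = -7 + (-16780 - 111441770) = -7 - 111458550 = -111458557)
(-6624 + ((2383 + ((-1660 + P(54, -37)) - 3817)) + 4183))/(15048 + x) = (-6624 + ((2383 + ((-1660 + 54*(-37)) - 3817)) + 4183))/(15048 - 111458557) = (-6624 + ((2383 + ((-1660 - 1998) - 3817)) + 4183))/(-111443509) = (-6624 + ((2383 + (-3658 - 3817)) + 4183))*(-1/111443509) = (-6624 + ((2383 - 7475) + 4183))*(-1/111443509) = (-6624 + (-5092 + 4183))*(-1/111443509) = (-6624 - 909)*(-1/111443509) = -7533*(-1/111443509) = 7533/111443509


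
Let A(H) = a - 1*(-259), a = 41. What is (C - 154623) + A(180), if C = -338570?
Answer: -492893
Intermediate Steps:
A(H) = 300 (A(H) = 41 - 1*(-259) = 41 + 259 = 300)
(C - 154623) + A(180) = (-338570 - 154623) + 300 = -493193 + 300 = -492893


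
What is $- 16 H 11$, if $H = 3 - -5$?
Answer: $-1408$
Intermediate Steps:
$H = 8$ ($H = 3 + 5 = 8$)
$- 16 H 11 = \left(-16\right) 8 \cdot 11 = \left(-128\right) 11 = -1408$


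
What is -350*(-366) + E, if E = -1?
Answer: 128099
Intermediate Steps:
-350*(-366) + E = -350*(-366) - 1 = 128100 - 1 = 128099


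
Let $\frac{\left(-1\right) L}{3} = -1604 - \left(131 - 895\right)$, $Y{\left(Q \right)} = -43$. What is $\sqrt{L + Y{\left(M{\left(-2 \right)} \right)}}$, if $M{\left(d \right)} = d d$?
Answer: $\sqrt{2477} \approx 49.769$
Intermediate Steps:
$M{\left(d \right)} = d^{2}$
$L = 2520$ ($L = - 3 \left(-1604 - \left(131 - 895\right)\right) = - 3 \left(-1604 - -764\right) = - 3 \left(-1604 + 764\right) = \left(-3\right) \left(-840\right) = 2520$)
$\sqrt{L + Y{\left(M{\left(-2 \right)} \right)}} = \sqrt{2520 - 43} = \sqrt{2477}$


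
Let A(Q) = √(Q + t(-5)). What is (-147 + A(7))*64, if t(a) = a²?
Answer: -9408 + 256*√2 ≈ -9046.0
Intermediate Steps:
A(Q) = √(25 + Q) (A(Q) = √(Q + (-5)²) = √(Q + 25) = √(25 + Q))
(-147 + A(7))*64 = (-147 + √(25 + 7))*64 = (-147 + √32)*64 = (-147 + 4*√2)*64 = -9408 + 256*√2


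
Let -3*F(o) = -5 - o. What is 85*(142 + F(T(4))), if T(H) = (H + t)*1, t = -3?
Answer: 12240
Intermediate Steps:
T(H) = -3 + H (T(H) = (H - 3)*1 = (-3 + H)*1 = -3 + H)
F(o) = 5/3 + o/3 (F(o) = -(-5 - o)/3 = 5/3 + o/3)
85*(142 + F(T(4))) = 85*(142 + (5/3 + (-3 + 4)/3)) = 85*(142 + (5/3 + (⅓)*1)) = 85*(142 + (5/3 + ⅓)) = 85*(142 + 2) = 85*144 = 12240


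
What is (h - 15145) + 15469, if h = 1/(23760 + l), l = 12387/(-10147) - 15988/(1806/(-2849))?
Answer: 20772683287455/64113215983 ≈ 324.00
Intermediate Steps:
l = 33012255103/1308963 (l = 12387*(-1/10147) - 15988/(1806*(-1/2849)) = -12387/10147 - 15988/(-258/407) = -12387/10147 - 15988*(-407/258) = -12387/10147 + 3253558/129 = 33012255103/1308963 ≈ 25220.)
h = 1308963/64113215983 (h = 1/(23760 + 33012255103/1308963) = 1/(64113215983/1308963) = 1308963/64113215983 ≈ 2.0416e-5)
(h - 15145) + 15469 = (1308963/64113215983 - 15145) + 15469 = -970994654753572/64113215983 + 15469 = 20772683287455/64113215983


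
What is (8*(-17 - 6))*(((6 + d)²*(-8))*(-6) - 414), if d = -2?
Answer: -65136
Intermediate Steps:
(8*(-17 - 6))*(((6 + d)²*(-8))*(-6) - 414) = (8*(-17 - 6))*(((6 - 2)²*(-8))*(-6) - 414) = (8*(-23))*((4²*(-8))*(-6) - 414) = -184*((16*(-8))*(-6) - 414) = -184*(-128*(-6) - 414) = -184*(768 - 414) = -184*354 = -65136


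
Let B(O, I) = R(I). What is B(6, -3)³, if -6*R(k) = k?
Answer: ⅛ ≈ 0.12500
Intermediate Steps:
R(k) = -k/6
B(O, I) = -I/6
B(6, -3)³ = (-⅙*(-3))³ = (½)³ = ⅛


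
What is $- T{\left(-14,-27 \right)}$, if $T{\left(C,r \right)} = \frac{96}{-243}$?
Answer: $\frac{32}{81} \approx 0.39506$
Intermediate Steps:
$T{\left(C,r \right)} = - \frac{32}{81}$ ($T{\left(C,r \right)} = 96 \left(- \frac{1}{243}\right) = - \frac{32}{81}$)
$- T{\left(-14,-27 \right)} = \left(-1\right) \left(- \frac{32}{81}\right) = \frac{32}{81}$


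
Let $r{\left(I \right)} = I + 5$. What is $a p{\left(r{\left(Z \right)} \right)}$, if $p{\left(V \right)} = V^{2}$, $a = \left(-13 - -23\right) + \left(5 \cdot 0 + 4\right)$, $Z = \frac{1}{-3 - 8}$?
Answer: $\frac{40824}{121} \approx 337.39$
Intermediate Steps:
$Z = - \frac{1}{11}$ ($Z = \frac{1}{-11} = - \frac{1}{11} \approx -0.090909$)
$r{\left(I \right)} = 5 + I$
$a = 14$ ($a = \left(-13 + 23\right) + \left(0 + 4\right) = 10 + 4 = 14$)
$a p{\left(r{\left(Z \right)} \right)} = 14 \left(5 - \frac{1}{11}\right)^{2} = 14 \left(\frac{54}{11}\right)^{2} = 14 \cdot \frac{2916}{121} = \frac{40824}{121}$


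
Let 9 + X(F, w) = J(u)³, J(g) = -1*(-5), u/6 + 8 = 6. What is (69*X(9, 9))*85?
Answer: 680340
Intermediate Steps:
u = -12 (u = -48 + 6*6 = -48 + 36 = -12)
J(g) = 5
X(F, w) = 116 (X(F, w) = -9 + 5³ = -9 + 125 = 116)
(69*X(9, 9))*85 = (69*116)*85 = 8004*85 = 680340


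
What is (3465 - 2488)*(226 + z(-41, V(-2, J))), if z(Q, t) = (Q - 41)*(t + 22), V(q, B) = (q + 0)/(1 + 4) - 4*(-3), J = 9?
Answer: -12355142/5 ≈ -2.4710e+6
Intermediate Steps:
V(q, B) = 12 + q/5 (V(q, B) = q/5 + 12 = 12 + q/5)
z(Q, t) = (-41 + Q)*(22 + t)
(3465 - 2488)*(226 + z(-41, V(-2, J))) = (3465 - 2488)*(226 + (-902 - 41*(12 + (⅕)*(-2)) + 22*(-41) - 41*(12 + (⅕)*(-2)))) = 977*(226 + (-902 - 41*(12 - ⅖) - 902 - 41*(12 - ⅖))) = 977*(226 + (-902 - 41*58/5 - 902 - 41*58/5)) = 977*(226 + (-902 - 2378/5 - 902 - 2378/5)) = 977*(226 - 13776/5) = 977*(-12646/5) = -12355142/5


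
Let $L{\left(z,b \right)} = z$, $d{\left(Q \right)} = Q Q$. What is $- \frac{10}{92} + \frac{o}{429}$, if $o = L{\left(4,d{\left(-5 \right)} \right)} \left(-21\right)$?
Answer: $- \frac{2003}{6578} \approx -0.3045$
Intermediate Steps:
$d{\left(Q \right)} = Q^{2}$
$o = -84$ ($o = 4 \left(-21\right) = -84$)
$- \frac{10}{92} + \frac{o}{429} = - \frac{10}{92} - \frac{84}{429} = \left(-10\right) \frac{1}{92} - \frac{28}{143} = - \frac{5}{46} - \frac{28}{143} = - \frac{2003}{6578}$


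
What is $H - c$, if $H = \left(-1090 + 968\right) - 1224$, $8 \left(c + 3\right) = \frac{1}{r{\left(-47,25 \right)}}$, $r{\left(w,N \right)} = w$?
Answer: $- \frac{504967}{376} \approx -1343.0$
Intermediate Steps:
$c = - \frac{1129}{376}$ ($c = -3 + \frac{1}{8 \left(-47\right)} = -3 + \frac{1}{8} \left(- \frac{1}{47}\right) = -3 - \frac{1}{376} = - \frac{1129}{376} \approx -3.0027$)
$H = -1346$ ($H = -122 - 1224 = -1346$)
$H - c = -1346 - - \frac{1129}{376} = -1346 + \frac{1129}{376} = - \frac{504967}{376}$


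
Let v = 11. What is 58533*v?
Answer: 643863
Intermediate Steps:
58533*v = 58533*11 = 643863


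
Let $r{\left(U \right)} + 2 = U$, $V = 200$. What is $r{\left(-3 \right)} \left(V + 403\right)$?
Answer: $-3015$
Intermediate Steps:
$r{\left(U \right)} = -2 + U$
$r{\left(-3 \right)} \left(V + 403\right) = \left(-2 - 3\right) \left(200 + 403\right) = \left(-5\right) 603 = -3015$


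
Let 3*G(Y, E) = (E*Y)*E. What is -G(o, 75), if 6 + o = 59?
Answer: -99375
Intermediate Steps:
o = 53 (o = -6 + 59 = 53)
G(Y, E) = Y*E**2/3 (G(Y, E) = ((E*Y)*E)/3 = (Y*E**2)/3 = Y*E**2/3)
-G(o, 75) = -53*75**2/3 = -53*5625/3 = -1*99375 = -99375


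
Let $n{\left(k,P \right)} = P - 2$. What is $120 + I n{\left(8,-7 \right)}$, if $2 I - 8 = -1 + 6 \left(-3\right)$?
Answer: $\frac{339}{2} \approx 169.5$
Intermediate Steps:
$n{\left(k,P \right)} = -2 + P$
$I = - \frac{11}{2}$ ($I = 4 + \frac{-1 + 6 \left(-3\right)}{2} = 4 + \frac{-1 - 18}{2} = 4 + \frac{1}{2} \left(-19\right) = 4 - \frac{19}{2} = - \frac{11}{2} \approx -5.5$)
$120 + I n{\left(8,-7 \right)} = 120 - \frac{11 \left(-2 - 7\right)}{2} = 120 - - \frac{99}{2} = 120 + \frac{99}{2} = \frac{339}{2}$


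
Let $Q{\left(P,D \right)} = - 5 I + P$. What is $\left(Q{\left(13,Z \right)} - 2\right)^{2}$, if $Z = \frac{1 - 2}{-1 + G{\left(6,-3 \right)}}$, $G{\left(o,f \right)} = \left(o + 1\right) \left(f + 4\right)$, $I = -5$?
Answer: $1296$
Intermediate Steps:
$G{\left(o,f \right)} = \left(1 + o\right) \left(4 + f\right)$
$Z = - \frac{1}{6}$ ($Z = \frac{1 - 2}{-1 + \left(4 - 3 + 4 \cdot 6 - 18\right)} = - \frac{1}{-1 + \left(4 - 3 + 24 - 18\right)} = - \frac{1}{-1 + 7} = - \frac{1}{6} \approx -0.16667$)
$Q{\left(P,D \right)} = 25 + P$ ($Q{\left(P,D \right)} = \left(-5\right) \left(-5\right) + P = 25 + P$)
$\left(Q{\left(13,Z \right)} - 2\right)^{2} = \left(\left(25 + 13\right) - 2\right)^{2} = \left(38 - 2\right)^{2} = 36^{2} = 1296$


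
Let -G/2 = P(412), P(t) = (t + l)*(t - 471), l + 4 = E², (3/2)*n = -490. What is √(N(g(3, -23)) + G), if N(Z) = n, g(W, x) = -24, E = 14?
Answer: 2*√159627/3 ≈ 266.36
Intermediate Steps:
n = -980/3 (n = (⅔)*(-490) = -980/3 ≈ -326.67)
N(Z) = -980/3
l = 192 (l = -4 + 14² = -4 + 196 = 192)
P(t) = (-471 + t)*(192 + t) (P(t) = (t + 192)*(t - 471) = (192 + t)*(-471 + t) = (-471 + t)*(192 + t))
G = 71272 (G = -2*(-90432 + 412² - 279*412) = -2*(-90432 + 169744 - 114948) = -2*(-35636) = 71272)
√(N(g(3, -23)) + G) = √(-980/3 + 71272) = √(212836/3) = 2*√159627/3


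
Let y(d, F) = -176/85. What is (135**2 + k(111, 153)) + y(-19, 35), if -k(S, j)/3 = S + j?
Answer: 1481629/85 ≈ 17431.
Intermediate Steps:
y(d, F) = -176/85 (y(d, F) = -176*1/85 = -176/85)
k(S, j) = -3*S - 3*j (k(S, j) = -3*(S + j) = -3*S - 3*j)
(135**2 + k(111, 153)) + y(-19, 35) = (135**2 + (-3*111 - 3*153)) - 176/85 = (18225 + (-333 - 459)) - 176/85 = (18225 - 792) - 176/85 = 17433 - 176/85 = 1481629/85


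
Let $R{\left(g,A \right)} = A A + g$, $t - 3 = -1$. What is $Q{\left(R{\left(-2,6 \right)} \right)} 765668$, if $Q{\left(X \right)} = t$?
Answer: $1531336$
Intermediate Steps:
$t = 2$ ($t = 3 - 1 = 2$)
$R{\left(g,A \right)} = g + A^{2}$ ($R{\left(g,A \right)} = A^{2} + g = g + A^{2}$)
$Q{\left(X \right)} = 2$
$Q{\left(R{\left(-2,6 \right)} \right)} 765668 = 2 \cdot 765668 = 1531336$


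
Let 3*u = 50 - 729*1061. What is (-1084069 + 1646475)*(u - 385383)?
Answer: -1085200620608/3 ≈ -3.6173e+11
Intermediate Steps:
u = -773419/3 (u = (50 - 729*1061)/3 = (50 - 773469)/3 = (⅓)*(-773419) = -773419/3 ≈ -2.5781e+5)
(-1084069 + 1646475)*(u - 385383) = (-1084069 + 1646475)*(-773419/3 - 385383) = 562406*(-1929568/3) = -1085200620608/3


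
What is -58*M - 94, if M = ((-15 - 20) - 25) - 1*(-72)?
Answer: -790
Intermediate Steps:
M = 12 (M = (-35 - 25) + 72 = -60 + 72 = 12)
-58*M - 94 = -58*12 - 94 = -696 - 94 = -790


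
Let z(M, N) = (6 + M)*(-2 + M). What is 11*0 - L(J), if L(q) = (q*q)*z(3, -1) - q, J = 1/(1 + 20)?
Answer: 4/147 ≈ 0.027211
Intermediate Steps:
z(M, N) = (-2 + M)*(6 + M)
J = 1/21 ≈ 0.047619
L(q) = -q + 9*q² (L(q) = (q*q)*(-12 + 3² + 4*3) - q = q²*(-12 + 9 + 12) - q = q²*9 - q = 9*q² - q = -q + 9*q²)
11*0 - L(J) = 11*0 - (-1 + 9*(1/21))/21 = 0 - (-1 + 3/7)/21 = 0 - (-4)/(21*7) = 0 - 1*(-4/147) = 0 + 4/147 = 4/147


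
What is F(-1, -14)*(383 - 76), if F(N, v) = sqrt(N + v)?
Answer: 307*I*sqrt(15) ≈ 1189.0*I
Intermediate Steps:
F(-1, -14)*(383 - 76) = sqrt(-1 - 14)*(383 - 76) = sqrt(-15)*307 = (I*sqrt(15))*307 = 307*I*sqrt(15)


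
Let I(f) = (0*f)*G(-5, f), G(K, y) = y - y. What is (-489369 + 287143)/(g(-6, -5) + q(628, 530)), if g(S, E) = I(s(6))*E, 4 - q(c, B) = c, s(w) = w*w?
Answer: 101113/312 ≈ 324.08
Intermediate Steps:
G(K, y) = 0
s(w) = w²
q(c, B) = 4 - c
I(f) = 0 (I(f) = (0*f)*0 = 0*0 = 0)
g(S, E) = 0 (g(S, E) = 0*E = 0)
(-489369 + 287143)/(g(-6, -5) + q(628, 530)) = (-489369 + 287143)/(0 + (4 - 1*628)) = -202226/(0 + (4 - 628)) = -202226/(0 - 624) = -202226/(-624) = -202226*(-1/624) = 101113/312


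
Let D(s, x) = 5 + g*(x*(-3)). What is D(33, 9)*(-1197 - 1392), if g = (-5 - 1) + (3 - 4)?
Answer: -502266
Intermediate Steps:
g = -7 (g = -6 - 1 = -7)
D(s, x) = 5 + 21*x (D(s, x) = 5 - 7*x*(-3) = 5 - (-21)*x = 5 + 21*x)
D(33, 9)*(-1197 - 1392) = (5 + 21*9)*(-1197 - 1392) = (5 + 189)*(-2589) = 194*(-2589) = -502266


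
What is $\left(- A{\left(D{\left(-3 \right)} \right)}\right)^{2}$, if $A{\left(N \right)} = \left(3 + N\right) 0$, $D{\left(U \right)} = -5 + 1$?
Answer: $0$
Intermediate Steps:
$D{\left(U \right)} = -4$
$A{\left(N \right)} = 0$
$\left(- A{\left(D{\left(-3 \right)} \right)}\right)^{2} = \left(\left(-1\right) 0\right)^{2} = 0^{2} = 0$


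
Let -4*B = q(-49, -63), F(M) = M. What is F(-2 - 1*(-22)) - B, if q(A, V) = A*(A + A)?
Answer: 2441/2 ≈ 1220.5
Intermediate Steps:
q(A, V) = 2*A**2 (q(A, V) = A*(2*A) = 2*A**2)
B = -2401/2 (B = -(-49)**2/2 = -2401/2 ≈ -1200.5)
F(-2 - 1*(-22)) - B = (-2 - 1*(-22)) - 1*(-2401/2) = (-2 + 22) + 2401/2 = 20 + 2401/2 = 2441/2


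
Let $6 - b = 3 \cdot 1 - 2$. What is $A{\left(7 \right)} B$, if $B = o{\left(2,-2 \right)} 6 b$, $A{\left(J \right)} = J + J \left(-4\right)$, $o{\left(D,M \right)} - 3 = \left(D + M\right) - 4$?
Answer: $630$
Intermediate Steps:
$o{\left(D,M \right)} = -1 + D + M$ ($o{\left(D,M \right)} = 3 - \left(4 - D - M\right) = 3 + \left(-4 + D + M\right) = -1 + D + M$)
$b = 5$ ($b = 6 - \left(3 \cdot 1 - 2\right) = 6 - \left(3 - 2\right) = 6 - 1 = 5$)
$A{\left(J \right)} = - 3 J$ ($A{\left(J \right)} = J - 4 J = - 3 J$)
$B = -30$ ($B = \left(-1 + 2 - 2\right) 6 \cdot 5 = \left(-1\right) 6 \cdot 5 = \left(-6\right) 5 = -30$)
$A{\left(7 \right)} B = \left(-3\right) 7 \left(-30\right) = \left(-21\right) \left(-30\right) = 630$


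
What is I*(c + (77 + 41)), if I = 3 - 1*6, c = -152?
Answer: 102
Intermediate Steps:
I = -3 (I = 3 - 6 = -3)
I*(c + (77 + 41)) = -3*(-152 + (77 + 41)) = -3*(-152 + 118) = -3*(-34) = 102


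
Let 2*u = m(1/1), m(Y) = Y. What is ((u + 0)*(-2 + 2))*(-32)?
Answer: 0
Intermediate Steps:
u = ½ (u = (1/1)/2 = (1*1)/2 = (½)*1 = ½ ≈ 0.50000)
((u + 0)*(-2 + 2))*(-32) = ((½ + 0)*(-2 + 2))*(-32) = ((½)*0)*(-32) = 0*(-32) = 0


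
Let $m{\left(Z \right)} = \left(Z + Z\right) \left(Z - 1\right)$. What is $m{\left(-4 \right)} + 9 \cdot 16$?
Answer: $184$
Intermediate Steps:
$m{\left(Z \right)} = 2 Z \left(-1 + Z\right)$
$m{\left(-4 \right)} + 9 \cdot 16 = 2 \left(-4\right) \left(-1 - 4\right) + 9 \cdot 16 = 2 \left(-4\right) \left(-5\right) + 144 = 40 + 144 = 184$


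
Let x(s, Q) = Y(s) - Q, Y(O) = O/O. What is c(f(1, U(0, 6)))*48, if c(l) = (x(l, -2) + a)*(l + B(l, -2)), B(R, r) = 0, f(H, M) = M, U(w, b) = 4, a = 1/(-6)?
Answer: 544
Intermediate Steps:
a = -⅙ ≈ -0.16667
Y(O) = 1
x(s, Q) = 1 - Q
c(l) = 17*l/6 (c(l) = ((1 - 1*(-2)) - ⅙)*(l + 0) = ((1 + 2) - ⅙)*l = (3 - ⅙)*l = 17*l/6)
c(f(1, U(0, 6)))*48 = ((17/6)*4)*48 = (34/3)*48 = 544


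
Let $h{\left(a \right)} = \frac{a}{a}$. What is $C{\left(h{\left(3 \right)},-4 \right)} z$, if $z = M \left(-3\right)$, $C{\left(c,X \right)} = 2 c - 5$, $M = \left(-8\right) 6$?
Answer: $-432$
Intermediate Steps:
$M = -48$
$h{\left(a \right)} = 1$
$C{\left(c,X \right)} = -5 + 2 c$
$z = 144$ ($z = \left(-48\right) \left(-3\right) = 144$)
$C{\left(h{\left(3 \right)},-4 \right)} z = \left(-5 + 2 \cdot 1\right) 144 = \left(-5 + 2\right) 144 = \left(-3\right) 144 = -432$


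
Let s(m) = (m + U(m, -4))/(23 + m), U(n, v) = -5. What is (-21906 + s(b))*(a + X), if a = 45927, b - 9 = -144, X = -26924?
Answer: -1665023857/4 ≈ -4.1626e+8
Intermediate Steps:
b = -135 (b = 9 - 144 = -135)
s(m) = (-5 + m)/(23 + m) (s(m) = (m - 5)/(23 + m) = (-5 + m)/(23 + m))
(-21906 + s(b))*(a + X) = (-21906 + (-5 - 135)/(23 - 135))*(45927 - 26924) = (-21906 - 140/(-112))*19003 = (-21906 - 1/112*(-140))*19003 = (-21906 + 5/4)*19003 = -87619/4*19003 = -1665023857/4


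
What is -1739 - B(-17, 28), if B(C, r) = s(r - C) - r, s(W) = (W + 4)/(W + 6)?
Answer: -87310/51 ≈ -1712.0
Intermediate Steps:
s(W) = (4 + W)/(6 + W)
B(C, r) = -r + (4 + r - C)/(6 + r - C) (B(C, r) = (4 + (r - C))/(6 + (r - C)) - r = (4 + r - C)/(6 + r - C) - r = -r + (4 + r - C)/(6 + r - C))
-1739 - B(-17, 28) = -1739 - (4 + 28 - 1*(-17) - 1*28*(6 + 28 - 1*(-17)))/(6 + 28 - 1*(-17)) = -1739 - (4 + 28 + 17 - 1*28*(6 + 28 + 17))/(6 + 28 + 17) = -1739 - (4 + 28 + 17 - 1*28*51)/51 = -1739 - (4 + 28 + 17 - 1428)/51 = -1739 - (-1379)/51 = -1739 - 1*(-1379/51) = -1739 + 1379/51 = -87310/51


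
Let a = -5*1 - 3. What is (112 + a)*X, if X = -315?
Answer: -32760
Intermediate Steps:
a = -8 (a = -5 - 3 = -8)
(112 + a)*X = (112 - 8)*(-315) = 104*(-315) = -32760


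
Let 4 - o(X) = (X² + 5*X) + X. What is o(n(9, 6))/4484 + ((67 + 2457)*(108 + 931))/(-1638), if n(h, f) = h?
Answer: -5879608801/3672396 ≈ -1601.0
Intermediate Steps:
o(X) = 4 - X² - 6*X (o(X) = 4 - ((X² + 5*X) + X) = 4 - (X² + 6*X) = 4 + (-X² - 6*X) = 4 - X² - 6*X)
o(n(9, 6))/4484 + ((67 + 2457)*(108 + 931))/(-1638) = (4 - 1*9² - 6*9)/4484 + ((67 + 2457)*(108 + 931))/(-1638) = (4 - 1*81 - 54)*(1/4484) + (2524*1039)*(-1/1638) = (4 - 81 - 54)*(1/4484) + 2622436*(-1/1638) = -131*1/4484 - 1311218/819 = -131/4484 - 1311218/819 = -5879608801/3672396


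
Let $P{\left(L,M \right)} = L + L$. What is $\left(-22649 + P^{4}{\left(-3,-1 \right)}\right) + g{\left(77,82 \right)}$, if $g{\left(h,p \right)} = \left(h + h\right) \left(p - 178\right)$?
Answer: $-36137$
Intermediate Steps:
$g{\left(h,p \right)} = 2 h \left(-178 + p\right)$
$P{\left(L,M \right)} = 2 L$
$\left(-22649 + P^{4}{\left(-3,-1 \right)}\right) + g{\left(77,82 \right)} = \left(-22649 + \left(2 \left(-3\right)\right)^{4}\right) + 2 \cdot 77 \left(-178 + 82\right) = \left(-22649 + \left(-6\right)^{4}\right) + 2 \cdot 77 \left(-96\right) = \left(-22649 + 1296\right) - 14784 = -21353 - 14784 = -36137$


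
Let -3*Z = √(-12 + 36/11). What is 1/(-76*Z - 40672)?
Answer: -41943/1705911472 - 19*I*√66/3411822944 ≈ -2.4587e-5 - 4.5242e-8*I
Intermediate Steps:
Z = -4*I*√66/33 (Z = -√(-12 + 36/11)/3 = -4*I*√66/33 ≈ -0.98473*I)
1/(-76*Z - 40672) = 1/(-(-304)*I*√66/33 - 40672) = 1/(304*I*√66/33 - 40672) = 1/(-40672 + 304*I*√66/33)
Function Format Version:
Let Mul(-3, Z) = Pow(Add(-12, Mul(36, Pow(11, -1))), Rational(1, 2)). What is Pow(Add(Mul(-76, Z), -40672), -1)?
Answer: Add(Rational(-41943, 1705911472), Mul(Rational(-19, 3411822944), I, Pow(66, Rational(1, 2)))) ≈ Add(-2.4587e-5, Mul(-4.5242e-8, I))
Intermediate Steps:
Z = Mul(Rational(-4, 33), I, Pow(66, Rational(1, 2))) (Z = Mul(Rational(-1, 3), Pow(Add(-12, Mul(36, Pow(11, -1))), Rational(1, 2))) = Mul(Rational(-1, 3), Pow(Add(-12, Mul(36, Rational(1, 11))), Rational(1, 2))) = Mul(Rational(-1, 3), Pow(Add(-12, Rational(36, 11)), Rational(1, 2))) = Mul(Rational(-1, 3), Pow(Rational(-96, 11), Rational(1, 2))) = Mul(Rational(-1, 3), Mul(Rational(4, 11), I, Pow(66, Rational(1, 2)))) = Mul(Rational(-4, 33), I, Pow(66, Rational(1, 2))) ≈ Mul(-0.98473, I))
Pow(Add(Mul(-76, Z), -40672), -1) = Pow(Add(Mul(-76, Mul(Rational(-4, 33), I, Pow(66, Rational(1, 2)))), -40672), -1) = Pow(Add(Mul(Rational(304, 33), I, Pow(66, Rational(1, 2))), -40672), -1) = Pow(Add(-40672, Mul(Rational(304, 33), I, Pow(66, Rational(1, 2)))), -1)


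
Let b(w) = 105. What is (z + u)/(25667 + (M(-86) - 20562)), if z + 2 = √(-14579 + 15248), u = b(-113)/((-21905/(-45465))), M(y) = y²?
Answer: 946003/54766881 + √669/12501 ≈ 0.019342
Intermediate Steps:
u = 954765/4381 (u = 105/((-21905/(-45465))) = 105/((-21905*(-1/45465))) = 105/(4381/9093) = 105*(9093/4381) = 954765/4381 ≈ 217.93)
z = -2 + √669 (z = -2 + √(-14579 + 15248) = -2 + √669 ≈ 23.865)
(z + u)/(25667 + (M(-86) - 20562)) = ((-2 + √669) + 954765/4381)/(25667 + ((-86)² - 20562)) = (946003/4381 + √669)/(25667 + (7396 - 20562)) = (946003/4381 + √669)/(25667 - 13166) = (946003/4381 + √669)/12501 = (946003/4381 + √669)*(1/12501) = 946003/54766881 + √669/12501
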